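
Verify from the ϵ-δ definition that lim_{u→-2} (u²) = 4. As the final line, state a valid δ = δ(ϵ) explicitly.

δ = min(1, ϵ/5)

Fix ϵ > 0. We seek δ > 0 with 0 < |u + 2| < δ ⇒ |u² − 4| < ϵ.
Factor: u² − 4 = (u + 2)(u - 2), so |u² − 4| = |u + 2|·|u - 2|.
Restrict δ ≤ 1. Then |u + 2| < 1 gives |u| < 3, so by the triangle inequality |u - 2| ≤ 3 + 2 = 5.
Hence |u² − 4| ≤ 5|u + 2|, which is < ϵ once |u + 2| < ϵ/5.
Take δ = min(1, ϵ/5). If 0 < |u + 2| < δ then both bounds hold and |u² − 4| ≤ 5|u + 2| < 5·(ϵ/5) = ϵ.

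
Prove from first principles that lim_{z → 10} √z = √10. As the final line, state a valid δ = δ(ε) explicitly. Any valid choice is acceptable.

δ = min(10, √10·ε)

Suppose ε > 0. We want δ > 0 such that 0 < |z − 10| < δ implies |√z − √10| < ε.
Rationalise: √z − √10 = (z − 10)/(√z + √10), so |√z − √10| = |z − 10|/(√z + √10).
Restrict δ ≤ 10 so that |z − 10| < 10 forces z > 0, and then √z + √10 > √10.
Hence |√z − √10| < |z − 10|/√10, which is < ε once |z − 10| < √10·ε.
Take δ = min(10, √10·ε). If 0 < |z − 10| < δ then z > 0 and |√z − √10| < |z − 10|/√10 < ε.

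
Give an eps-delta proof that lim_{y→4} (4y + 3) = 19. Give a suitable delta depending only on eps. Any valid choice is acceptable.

delta = eps/4

Let eps > 0. We need delta > 0 so that 0 < |y − 4| < delta implies |(4y + 3) − 19| < eps.
Since (4y + 3) − 19 = 4(y − 4), we have |(4y + 3) − 19| = 4|y − 4|.
Thus it suffices that |y − 4| < eps/4.
Choosing delta = eps/4 gives |(4y + 3) − 19| = 4|y − 4| < eps whenever |y − 4| < delta.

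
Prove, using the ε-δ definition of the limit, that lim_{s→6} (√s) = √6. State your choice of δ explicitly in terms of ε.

δ = min(6, √6·ε)

Fix ε > 0. We want δ > 0 such that 0 < |s − 6| < δ implies |√s − √6| < ε.
Multiplying by the conjugate, |√s − √6| = |s − 6|/(√s + √6).
Restrict δ ≤ 6 so that |s − 6| < 6 forces s > 0, and then √s + √6 > √6.
Hence |√s − √6| < |s − 6|/√6, which is < ε once |s − 6| < √6·ε.
Take δ = min(6, √6·ε). If 0 < |s − 6| < δ then s > 0 and |√s − √6| < |s − 6|/√6 < ε.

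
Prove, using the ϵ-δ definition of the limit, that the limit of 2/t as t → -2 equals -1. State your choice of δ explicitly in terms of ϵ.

Let ϵ > 0 be given. We seek δ > 0 such that 0 < |t + 2| < δ implies |2/t + 1| < ϵ.
|2/t + 1| = 2·|-2 − t|/(2·|t|) = 2|t + 2|/(2|t|).
Require δ ≤ 1 so that |t| > 2 − 1 = 1, hence 2|t| > 2.
Then |2/t + 1| < 2|t + 2|/2, which is < ϵ when |t + 2| < ϵ.
Take δ = min(1, ϵ). Then 0 < |t + 2| < δ gives both |t + 2| < 1 and |t + 2| < ϵ, so |2/t + 1| < ϵ.

δ = min(1, ϵ)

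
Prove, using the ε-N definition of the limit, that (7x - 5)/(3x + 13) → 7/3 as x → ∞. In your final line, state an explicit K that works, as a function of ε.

K = (106/9)/ε

Let ε > 0. We seek K > 0 such that x > K implies |(7x - 5)/(3x + 13) − (7/3)| < ε.
(7x - 5)/(3x + 13) − (7/3) = (3(7x - 5) − 7(3x + 13)) / (3(3x + 13)) = -106/(3(3x + 13)).
For x > 0 we have 3x + 13 > 3x, so |(7x - 5)/(3x + 13) − (7/3)| = 106/(3(3x + 13)) < 106/(3·3x) = (106/9)/x.
Thus |(7x - 5)/(3x + 13) − (7/3)| < ε whenever x > (106/9)/ε.
Take K = (106/9)/ε. If x > K then |(7x - 5)/(3x + 13) − (7/3)| < (106/9)/x < ε.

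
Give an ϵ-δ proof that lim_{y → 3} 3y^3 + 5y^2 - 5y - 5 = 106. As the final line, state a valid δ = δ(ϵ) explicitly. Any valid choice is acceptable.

δ = min(1, ϵ/141)

Fix ϵ > 0. We want δ > 0 such that 0 < |y − 3| < δ implies |(3y^3 + 5y^2 - 5y - 5) − 106| < ϵ.
(3y^3 + 5y^2 - 5y - 5) − 106 = 3y^3 + 5y^2 - 5y - 111 = (y − 3)(3y^2 + 14y + 37).
So |(3y^3 + 5y^2 - 5y - 5) − 106| = |y − 3|·|3y^2 + 14y + 37|.
Require δ ≤ 1. Then |y − 3| < 1 gives |y| < 4, and by the triangle inequality |3y^2 + 14y + 37| ≤ 3·4^2 + 14·4 + 37 = 141.
Hence |(3y^3 + 5y^2 - 5y - 5) − 106| ≤ 141|y − 3| < ϵ provided |y − 3| < ϵ/141.
Choosing δ = min(1, ϵ/141) ensures both conditions, hence |(3y^3 + 5y^2 - 5y - 5) − 106| < ϵ.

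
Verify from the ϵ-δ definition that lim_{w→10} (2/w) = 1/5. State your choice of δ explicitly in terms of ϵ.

δ = min(5, 25ϵ)

Let ϵ > 0. We seek δ > 0 such that 0 < |w − 10| < δ implies |2/w − (1/5)| < ϵ.
|2/w − (1/5)| = 2·|10 − w|/(10·|w|) = 2|w − 10|/(10|w|).
Restrict δ ≤ 5. Then |w − 10| < 5 gives |w| > 5, so 10|w| > 50.
Then |2/w − (1/5)| < 2|w − 10|/50, which is < ϵ when |w − 10| < 25ϵ.
Take δ = min(5, 25ϵ). Then 0 < |w − 10| < δ gives both |w − 10| < 5 and |w − 10| < 25ϵ, so |2/w − (1/5)| < ϵ.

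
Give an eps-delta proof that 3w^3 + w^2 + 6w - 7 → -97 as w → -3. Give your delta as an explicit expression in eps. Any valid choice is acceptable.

delta = min(2, eps/145)

Fix eps > 0. We want delta > 0 such that 0 < |w + 3| < delta implies |(3w^3 + w^2 + 6w - 7) + 97| < eps.
(3w^3 + w^2 + 6w - 7) + 97 = 3w^3 + w^2 + 6w + 90 = (w + 3)(3w^2 - 8w + 30).
So |(3w^3 + w^2 + 6w - 7) + 97| = |w + 3|·|3w^2 - 8w + 30|.
Require delta ≤ 2. Then |w + 3| < 2 gives |w| < 5, and by the triangle inequality |3w^2 - 8w + 30| ≤ 3·5^2 + 8·5 + 30 = 145.
Hence |(3w^3 + w^2 + 6w - 7) + 97| ≤ 145|w + 3| < eps provided |w + 3| < eps/145.
Take delta = min(2, eps/145). Then 0 < |w + 3| < delta gives both |w + 3| < 2 and |w + 3| < eps/145, so |(3w^3 + w^2 + 6w - 7) + 97| < eps.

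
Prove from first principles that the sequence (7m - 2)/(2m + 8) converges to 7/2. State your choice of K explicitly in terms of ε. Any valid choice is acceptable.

Let ε > 0 be given. For m ≥ 1, |(7m - 2)/(2m + 8) − (7/2)| = |-60|/(2(2m + 8)) = 60/(2(2m + 8)).
Since 2m + 8 ≥ 2m for m ≥ 1, this is ≤ 60/(2·2m) = 15/m.
So |(7m - 2)/(2m + 8) − (7/2)| < ε whenever m > 15/ε.
Take K = 15/ε. If m > K then |(7m - 2)/(2m + 8) − (7/2)| ≤ 15/m < ε.

K = 15/ε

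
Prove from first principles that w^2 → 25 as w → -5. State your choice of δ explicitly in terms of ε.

δ = min(1, ε/11)

Let ε > 0. We seek δ > 0 with 0 < |w + 5| < δ ⇒ |w^2 − 25| < ε.
Factor: w^2 − 25 = (w + 5)(w - 5), so |w^2 − 25| = |w + 5|·|w - 5|.
Restrict δ ≤ 1. Then |w + 5| < 1 gives |w| < 6, so by the triangle inequality |w - 5| ≤ 6 + 5 = 11.
Hence |w^2 − 25| ≤ 11|w + 5|, which is < ε once |w + 5| < ε/11.
Take δ = min(1, ε/11). If 0 < |w + 5| < δ then both bounds hold and |w^2 − 25| ≤ 11|w + 5| < 11·(ε/11) = ε.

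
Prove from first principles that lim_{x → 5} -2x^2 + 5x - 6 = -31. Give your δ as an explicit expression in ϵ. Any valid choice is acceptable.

δ = min(1, ϵ/17)

Suppose ϵ > 0. We want δ > 0 such that 0 < |x − 5| < δ implies |(-2x^2 + 5x - 6) + 31| < ϵ.
(-2x^2 + 5x - 6) + 31 = -2x^2 + 5x + 25 = (x − 5)(-2x - 5).
So |(-2x^2 + 5x - 6) + 31| = |x − 5|·|-2x - 5|.
Require δ ≤ 1. Then |x − 5| < 1 gives |x| < 6, and by the triangle inequality |-2x - 5| ≤ 2·6 + 5 = 17.
Hence |(-2x^2 + 5x - 6) + 31| ≤ 17|x − 5| < ϵ provided |x − 5| < ϵ/17.
Choosing δ = min(1, ϵ/17) ensures both conditions, hence |(-2x^2 + 5x - 6) + 31| < ϵ.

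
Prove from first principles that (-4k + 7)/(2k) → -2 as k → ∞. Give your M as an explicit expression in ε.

Let ε > 0. For k ≥ 1, |(-4k + 7)/(2k) + 2| = |14|/(2(2k)) = 14/(2(2k)).
Since 2k ≥ 2k for k ≥ 1, this is ≤ 14/(2·2k) = (7/2)/k.
So |(-4k + 7)/(2k) + 2| < ε whenever k > (7/2)/ε.
Take M = (7/2)/ε. If k > M then |(-4k + 7)/(2k) + 2| ≤ (7/2)/k < ε.

M = (7/2)/ε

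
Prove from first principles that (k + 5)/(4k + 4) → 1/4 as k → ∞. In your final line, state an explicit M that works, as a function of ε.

M = 1/ε

Let ε > 0. For k ≥ 1, |(k + 5)/(4k + 4) − (1/4)| = |16|/(4(4k + 4)) = 16/(4(4k + 4)).
Since 4k + 4 ≥ 4k for k ≥ 1, this is ≤ 16/(4·4k) = 1/k.
So |(k + 5)/(4k + 4) − (1/4)| < ε whenever k > 1/ε.
Take M = 1/ε. If k > M then |(k + 5)/(4k + 4) − (1/4)| ≤ 1/k < ε.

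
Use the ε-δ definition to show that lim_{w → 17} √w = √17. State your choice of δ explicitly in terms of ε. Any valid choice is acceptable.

Let ε > 0. We want δ > 0 such that 0 < |w − 17| < δ implies |√w − √17| < ε.
Rationalise: √w − √17 = (w − 17)/(√w + √17), so |√w − √17| = |w − 17|/(√w + √17).
Restrict δ ≤ 17 so that |w − 17| < 17 forces w > 0, and then √w + √17 > √17.
Hence |√w − √17| < |w − 17|/√17, which is < ε once |w − 17| < √17·ε.
Take δ = min(17, √17·ε). If 0 < |w − 17| < δ then w > 0 and |√w − √17| < |w − 17|/√17 < ε.

δ = min(17, √17·ε)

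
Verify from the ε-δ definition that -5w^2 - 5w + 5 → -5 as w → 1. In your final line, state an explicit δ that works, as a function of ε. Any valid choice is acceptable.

Let ε > 0. We want δ > 0 such that 0 < |w − 1| < δ implies |(-5w^2 - 5w + 5) + 5| < ε.
(-5w^2 - 5w + 5) + 5 = -5w^2 - 5w + 10 = (w − 1)(-5w - 10).
So |(-5w^2 - 5w + 5) + 5| = |w − 1|·|-5w - 10|.
Assume first that |w − 1| < 1, so |w| < 2. Then |-5w - 10| ≤ 5·2 + 10 = 20.
Hence |(-5w^2 - 5w + 5) + 5| ≤ 20|w − 1| < ε provided |w − 1| < ε/20.
Take δ = min(1, ε/20). Then 0 < |w − 1| < δ gives both |w − 1| < 1 and |w − 1| < ε/20, so |(-5w^2 - 5w + 5) + 5| < ε.

δ = min(1, ε/20)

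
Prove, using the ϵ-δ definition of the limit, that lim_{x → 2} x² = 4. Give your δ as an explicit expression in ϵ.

δ = min(2, ϵ/6)

Let ϵ > 0. We seek δ > 0 with 0 < |x − 2| < δ ⇒ |x² − 4| < ϵ.
Factor: x² − 4 = (x − 2)(x + 2), so |x² − 4| = |x − 2|·|x + 2|.
Restrict δ ≤ 2. Then |x − 2| < 2 gives |x| < 4, so by the triangle inequality |x + 2| ≤ 4 + 2 = 6.
Hence |x² − 4| ≤ 6|x − 2|, which is < ϵ once |x − 2| < ϵ/6.
Take δ = min(2, ϵ/6). If 0 < |x − 2| < δ then both bounds hold and |x² − 4| ≤ 6|x − 2| < 6·(ϵ/6) = ϵ.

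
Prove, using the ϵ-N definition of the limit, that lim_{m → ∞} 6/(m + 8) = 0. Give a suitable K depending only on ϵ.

Suppose ϵ > 0. For m ≥ 1, |6/(m + 8) − 0| = 6/(m + 8) ≤ 6/m.
We need 6/m < ϵ, i.e. m > 6/ϵ.
Take K = 6/ϵ. If m > K then |6/(m + 8)| ≤ 6/m < ϵ.

K = 6/ϵ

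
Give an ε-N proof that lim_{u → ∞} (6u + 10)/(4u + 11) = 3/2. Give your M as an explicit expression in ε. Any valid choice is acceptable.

M = (13/8)/ε

Let ε > 0. We seek M > 0 such that u > M implies |(6u + 10)/(4u + 11) − (3/2)| < ε.
(6u + 10)/(4u + 11) − (3/2) = (4(6u + 10) − 6(4u + 11)) / (4(4u + 11)) = -26/(4(4u + 11)).
For u > 0 we have 4u + 11 > 4u, so |(6u + 10)/(4u + 11) − (3/2)| = 26/(4(4u + 11)) < 26/(4·4u) = (13/8)/u.
Thus |(6u + 10)/(4u + 11) − (3/2)| < ε whenever u > (13/8)/ε.
Take M = (13/8)/ε. If u > M then |(6u + 10)/(4u + 11) − (3/2)| < (13/8)/u < ε.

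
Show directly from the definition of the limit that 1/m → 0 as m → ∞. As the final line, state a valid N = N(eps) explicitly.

N = 1/eps

Let eps > 0 be given. For m ≥ 1, |1/m − 0| = 1/(m) ≤ 1/m.
We need 1/m < eps, i.e. m > 1/eps.
Take N = 1/eps. If m > N then |1/m| ≤ 1/m < eps.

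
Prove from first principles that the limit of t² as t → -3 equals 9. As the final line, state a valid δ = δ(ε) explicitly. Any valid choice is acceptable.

δ = min(1, ε/7)

Let ε > 0. We seek δ > 0 with 0 < |t + 3| < δ ⇒ |t² − 9| < ε.
Factor: t² − 9 = (t + 3)(t - 3), so |t² − 9| = |t + 3|·|t - 3|.
Impose δ ≤ 1 so that |t| < 4; then |t - 3| ≤ 7.
Hence |t² − 9| ≤ 7|t + 3|, which is < ε once |t + 3| < ε/7.
Take δ = min(1, ε/7). If 0 < |t + 3| < δ then both bounds hold and |t² − 9| ≤ 7|t + 3| < 7·(ε/7) = ε.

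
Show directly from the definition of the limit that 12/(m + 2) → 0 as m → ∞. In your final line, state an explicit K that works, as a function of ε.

K = 12/ε

Let ε > 0. For m ≥ 1, |12/(m + 2) − 0| = 12/(m + 2) ≤ 12/m.
We need 12/m < ε, i.e. m > 12/ε.
Take K = 12/ε. If m > K then |12/(m + 2)| ≤ 12/m < ε.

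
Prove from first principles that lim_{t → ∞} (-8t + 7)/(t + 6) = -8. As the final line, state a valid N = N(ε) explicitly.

N = 55/ε

Let ε > 0. We seek N > 0 such that t > N implies |(-8t + 7)/(t + 6) + 8| < ε.
(-8t + 7)/(t + 6) + 8 = ((-8t + 7) − (-8)(t + 6)) / ((t + 6)) = 55/((t + 6)).
For t > 0 we have t + 6 > t, so |(-8t + 7)/(t + 6) + 8| = 55/((t + 6)) < 55/(t) = 55/t.
Thus |(-8t + 7)/(t + 6) + 8| < ε whenever t > 55/ε.
Take N = 55/ε. If t > N then |(-8t + 7)/(t + 6) + 8| < 55/t < ε.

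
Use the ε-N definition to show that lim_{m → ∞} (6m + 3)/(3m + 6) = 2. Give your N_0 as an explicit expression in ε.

N_0 = 3/ε

Let ε > 0 be given. For m ≥ 1, |(6m + 3)/(3m + 6) − 2| = |-27|/(3(3m + 6)) = 27/(3(3m + 6)).
Since 3m + 6 ≥ 3m for m ≥ 1, this is ≤ 27/(3·3m) = 3/m.
So |(6m + 3)/(3m + 6) − 2| < ε whenever m > 3/ε.
Take N_0 = 3/ε. If m > N_0 then |(6m + 3)/(3m + 6) − 2| ≤ 3/m < ε.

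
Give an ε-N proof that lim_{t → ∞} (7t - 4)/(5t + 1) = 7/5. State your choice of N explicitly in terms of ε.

Let ε > 0. We seek N > 0 such that t > N implies |(7t - 4)/(5t + 1) − (7/5)| < ε.
(7t - 4)/(5t + 1) − (7/5) = (5(7t - 4) − 7(5t + 1)) / (5(5t + 1)) = -27/(5(5t + 1)).
For t > 0 we have 5t + 1 > 5t, so |(7t - 4)/(5t + 1) − (7/5)| = 27/(5(5t + 1)) < 27/(5·5t) = (27/25)/t.
Thus |(7t - 4)/(5t + 1) − (7/5)| < ε whenever t > (27/25)/ε.
Take N = (27/25)/ε. If t > N then |(7t - 4)/(5t + 1) − (7/5)| < (27/25)/t < ε.

N = (27/25)/ε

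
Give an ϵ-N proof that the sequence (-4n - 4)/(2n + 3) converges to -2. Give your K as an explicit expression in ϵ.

Let ϵ > 0 be given. For n ≥ 1, |(-4n - 4)/(2n + 3) + 2| = |4|/(2(2n + 3)) = 4/(2(2n + 3)).
Since 2n + 3 ≥ 2n for n ≥ 1, this is ≤ 4/(2·2n) = 1/n.
So |(-4n - 4)/(2n + 3) + 2| < ϵ whenever n > 1/ϵ.
Take K = 1/ϵ. If n > K then |(-4n - 4)/(2n + 3) + 2| ≤ 1/n < ϵ.

K = 1/ϵ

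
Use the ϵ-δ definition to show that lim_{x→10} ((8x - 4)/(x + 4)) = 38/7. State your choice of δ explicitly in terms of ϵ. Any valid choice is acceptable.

δ = min(7, (49/18)ϵ)

Fix ϵ > 0. We want δ > 0 with 0 < |x − 10| < δ ⇒ |(8x - 4)/(x + 4) − (38/7)| < ϵ.
Combining over a common denominator, (8x - 4)/(x + 4) − (38/7) = [(8x - 4)·14 − 76·(x + 4)] / [14·(x + 4)] = 36(x − 10) / (14(x + 4)).
So |(8x - 4)/(x + 4) − (38/7)| = 36|x − 10| / (14·|x + 4|).
Require δ ≤ 7, so |x + 4| ≥ |14| − |x − 10| > 14 − 7 = 7.
Hence |(8x - 4)/(x + 4) − (38/7)| < 36|x − 10|/(14·7) = (18/49)|x − 10|, which is < ϵ once |x − 10| < (49/18)ϵ.
Take δ = min(7, (49/18)ϵ). Then 0 < |x − 10| < δ forces both bounds, so |(8x - 4)/(x + 4) − (38/7)| < ϵ.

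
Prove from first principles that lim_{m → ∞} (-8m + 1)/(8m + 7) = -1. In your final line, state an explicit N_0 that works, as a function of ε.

N_0 = 1/ε

Let ε > 0 be given. For m ≥ 1, |(-8m + 1)/(8m + 7) + 1| = |64|/(8(8m + 7)) = 64/(8(8m + 7)).
Since 8m + 7 ≥ 8m for m ≥ 1, this is ≤ 64/(8·8m) = 1/m.
So |(-8m + 1)/(8m + 7) + 1| < ε whenever m > 1/ε.
Take N_0 = 1/ε. If m > N_0 then |(-8m + 1)/(8m + 7) + 1| ≤ 1/m < ε.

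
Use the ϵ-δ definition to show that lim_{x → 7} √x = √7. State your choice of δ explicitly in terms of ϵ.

δ = min(7, √7·ϵ)

Suppose ϵ > 0. We want δ > 0 such that 0 < |x − 7| < δ implies |√x − √7| < ϵ.
Multiplying by the conjugate, |√x − √7| = |x − 7|/(√x + √7).
Restrict δ ≤ 7 so that |x − 7| < 7 forces x > 0, and then √x + √7 > √7.
Hence |√x − √7| < |x − 7|/√7, which is < ϵ once |x − 7| < √7·ϵ.
Take δ = min(7, √7·ϵ). If 0 < |x − 7| < δ then x > 0 and |√x − √7| < |x − 7|/√7 < ϵ.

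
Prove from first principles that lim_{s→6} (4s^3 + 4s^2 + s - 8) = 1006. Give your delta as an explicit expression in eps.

Fix eps > 0. We want delta > 0 such that 0 < |s − 6| < delta implies |(4s^3 + 4s^2 + s - 8) − 1006| < eps.
(4s^3 + 4s^2 + s - 8) − 1006 = 4s^3 + 4s^2 + s - 1014 = (s − 6)(4s^2 + 28s + 169).
So |(4s^3 + 4s^2 + s - 8) − 1006| = |s − 6|·|4s^2 + 28s + 169|.
Assume first that |s − 6| < 1, so |s| < 7. Then |4s^2 + 28s + 169| ≤ 4·7^2 + 28·7 + 169 = 561.
Hence |(4s^3 + 4s^2 + s - 8) − 1006| ≤ 561|s − 6| < eps provided |s − 6| < eps/561.
Choosing delta = min(1, eps/561) ensures both conditions, hence |(4s^3 + 4s^2 + s - 8) − 1006| < eps.

delta = min(1, eps/561)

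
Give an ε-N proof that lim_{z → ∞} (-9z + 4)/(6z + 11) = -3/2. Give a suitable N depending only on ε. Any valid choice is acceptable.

Suppose ε > 0. We seek N > 0 such that z > N implies |(-9z + 4)/(6z + 11) + 3/2| < ε.
(-9z + 4)/(6z + 11) + 3/2 = (6(-9z + 4) − (-9)(6z + 11)) / (6(6z + 11)) = 123/(6(6z + 11)).
For z > 0 we have 6z + 11 > 6z, so |(-9z + 4)/(6z + 11) + 3/2| = 123/(6(6z + 11)) < 123/(6·6z) = (41/12)/z.
Thus |(-9z + 4)/(6z + 11) + 3/2| < ε whenever z > (41/12)/ε.
Take N = (41/12)/ε. If z > N then |(-9z + 4)/(6z + 11) + 3/2| < (41/12)/z < ε.

N = (41/12)/ε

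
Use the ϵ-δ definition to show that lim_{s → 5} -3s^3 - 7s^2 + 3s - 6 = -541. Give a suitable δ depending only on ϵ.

Let ϵ > 0. We want δ > 0 such that 0 < |s − 5| < δ implies |(-3s^3 - 7s^2 + 3s - 6) + 541| < ϵ.
(-3s^3 - 7s^2 + 3s - 6) + 541 = -3s^3 - 7s^2 + 3s + 535 = (s − 5)(-3s^2 - 22s - 107).
So |(-3s^3 - 7s^2 + 3s - 6) + 541| = |s − 5|·|-3s^2 - 22s - 107|.
Assume first that |s − 5| < 1, so |s| < 6. Then |-3s^2 - 22s - 107| ≤ 3·6^2 + 22·6 + 107 = 347.
Hence |(-3s^3 - 7s^2 + 3s - 6) + 541| ≤ 347|s − 5| < ϵ provided |s − 5| < ϵ/347.
Take δ = min(1, ϵ/347). Then 0 < |s − 5| < δ gives both |s − 5| < 1 and |s − 5| < ϵ/347, so |(-3s^3 - 7s^2 + 3s - 6) + 541| < ϵ.

δ = min(1, ϵ/347)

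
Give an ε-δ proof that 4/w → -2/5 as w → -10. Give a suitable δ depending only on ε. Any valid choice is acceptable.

Fix ε > 0. We seek δ > 0 such that 0 < |w + 10| < δ implies |4/w + 2/5| < ε.
|4/w + 2/5| = 4·|-10 − w|/(10·|w|) = 4|w + 10|/(10|w|).
Require δ ≤ 5 so that |w| > 10 − 5 = 5, hence 10|w| > 50.
Then |4/w + 2/5| < 4|w + 10|/50, which is < ε when |w + 10| < (25/2)ε.
Take δ = min(5, (25/2)ε). Then 0 < |w + 10| < δ gives both |w + 10| < 5 and |w + 10| < (25/2)ε, so |4/w + 2/5| < ε.

δ = min(5, (25/2)ε)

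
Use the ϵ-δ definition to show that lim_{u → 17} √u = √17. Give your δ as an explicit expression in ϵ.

Let ϵ > 0. We want δ > 0 such that 0 < |u − 17| < δ implies |√u − √17| < ϵ.
Rationalise: √u − √17 = (u − 17)/(√u + √17), so |√u − √17| = |u − 17|/(√u + √17).
Restrict δ ≤ 17 so that |u − 17| < 17 forces u > 0, and then √u + √17 > √17.
Hence |√u − √17| < |u − 17|/√17, which is < ϵ once |u − 17| < √17·ϵ.
Take δ = min(17, √17·ϵ). If 0 < |u − 17| < δ then u > 0 and |√u − √17| < |u − 17|/√17 < ϵ.

δ = min(17, √17·ϵ)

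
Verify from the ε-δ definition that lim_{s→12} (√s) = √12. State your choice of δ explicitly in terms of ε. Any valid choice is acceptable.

Fix ε > 0. We want δ > 0 such that 0 < |s − 12| < δ implies |√s − √12| < ε.
Multiplying by the conjugate, |√s − √12| = |s − 12|/(√s + √12).
Restrict δ ≤ 12 so that |s − 12| < 12 forces s > 0, and then √s + √12 > √12.
Hence |√s − √12| < |s − 12|/√12, which is < ε once |s − 12| < √12·ε.
Take δ = min(12, √12·ε). If 0 < |s − 12| < δ then s > 0 and |√s − √12| < |s − 12|/√12 < ε.

δ = min(12, √12·ε)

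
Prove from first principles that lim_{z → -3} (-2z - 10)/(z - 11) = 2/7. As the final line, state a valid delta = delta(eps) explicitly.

Let eps > 0. We want delta > 0 with 0 < |z + 3| < delta ⇒ |(-2z - 10)/(z - 11) − (2/7)| < eps.
Combining over a common denominator, (-2z - 10)/(z - 11) − (2/7) = [(-2z - 10)·(-14) − (-4)·(z - 11)] / [(-14)·(z - 11)] = 32(z + 3) / ((-14)(z - 11)).
So |(-2z - 10)/(z - 11) − (2/7)| = 32|z + 3| / (14·|z − 11|).
Restrict delta ≤ 7. Then |z + 3| < 7 gives |z − 11| = |(z + 3) + (-14)| ≥ 14 − 7 = 7.
Hence |(-2z - 10)/(z - 11) − (2/7)| < 32|z + 3|/(14·7) = (16/49)|z + 3|, which is < eps once |z + 3| < (49/16)eps.
Take delta = min(7, (49/16)eps). Then 0 < |z + 3| < delta forces both bounds, so |(-2z - 10)/(z - 11) − (2/7)| < eps.

delta = min(7, (49/16)eps)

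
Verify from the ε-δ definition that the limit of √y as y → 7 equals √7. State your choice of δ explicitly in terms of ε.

δ = min(7, √7·ε)

Suppose ε > 0. We want δ > 0 such that 0 < |y − 7| < δ implies |√y − √7| < ε.
Rationalise: √y − √7 = (y − 7)/(√y + √7), so |√y − √7| = |y − 7|/(√y + √7).
Restrict δ ≤ 7 so that |y − 7| < 7 forces y > 0, and then √y + √7 > √7.
Hence |√y − √7| < |y − 7|/√7, which is < ε once |y − 7| < √7·ε.
Take δ = min(7, √7·ε). If 0 < |y − 7| < δ then y > 0 and |√y − √7| < |y − 7|/√7 < ε.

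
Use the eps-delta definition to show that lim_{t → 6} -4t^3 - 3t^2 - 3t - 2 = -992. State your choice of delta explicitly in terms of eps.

Let eps > 0 be given. We want delta > 0 such that 0 < |t − 6| < delta implies |(-4t^3 - 3t^2 - 3t - 2) + 992| < eps.
(-4t^3 - 3t^2 - 3t - 2) + 992 = -4t^3 - 3t^2 - 3t + 990 = (t − 6)(-4t^2 - 27t - 165).
So |(-4t^3 - 3t^2 - 3t - 2) + 992| = |t − 6|·|-4t^2 - 27t - 165|.
Require delta ≤ 2. Then |t − 6| < 2 gives |t| < 8, and by the triangle inequality |-4t^2 - 27t - 165| ≤ 4·8^2 + 27·8 + 165 = 637.
Hence |(-4t^3 - 3t^2 - 3t - 2) + 992| ≤ 637|t − 6| < eps provided |t − 6| < eps/637.
Take delta = min(2, eps/637). Then 0 < |t − 6| < delta gives both |t − 6| < 2 and |t − 6| < eps/637, so |(-4t^3 - 3t^2 - 3t - 2) + 992| < eps.

delta = min(2, eps/637)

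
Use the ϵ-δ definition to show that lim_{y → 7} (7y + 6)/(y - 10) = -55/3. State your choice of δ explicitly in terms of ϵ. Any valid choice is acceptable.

Let ϵ > 0. We want δ > 0 with 0 < |y − 7| < δ ⇒ |(7y + 6)/(y - 10) + 55/3| < ϵ.
Combining over a common denominator, (7y + 6)/(y - 10) + 55/3 = [(7y + 6)·(-3) − 55·(y - 10)] / [(-3)·(y - 10)] = -76(y − 7) / ((-3)(y - 10)).
So |(7y + 6)/(y - 10) + 55/3| = 76|y − 7| / (3·|y − 10|).
Restrict δ ≤ 3/2. Then |y − 7| < 3/2 gives |y − 10| = |(y − 7) + (-3)| ≥ 3 − 3/2 = 3/2.
Hence |(7y + 6)/(y - 10) + 55/3| < 76|y − 7|/(3·(3/2)) = (152/9)|y − 7|, which is < ϵ once |y − 7| < (9/152)ϵ.
Take δ = min(3/2, (9/152)ϵ). Then 0 < |y − 7| < δ forces both bounds, so |(7y + 6)/(y - 10) + 55/3| < ϵ.

δ = min(3/2, (9/152)ϵ)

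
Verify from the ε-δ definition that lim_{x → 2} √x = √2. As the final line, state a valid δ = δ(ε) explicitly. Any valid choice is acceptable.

δ = min(2, √2·ε)

Fix ε > 0. We want δ > 0 such that 0 < |x − 2| < δ implies |√x − √2| < ε.
Multiplying by the conjugate, |√x − √2| = |x − 2|/(√x + √2).
Restrict δ ≤ 2 so that |x − 2| < 2 forces x > 0, and then √x + √2 > √2.
Hence |√x − √2| < |x − 2|/√2, which is < ε once |x − 2| < √2·ε.
Take δ = min(2, √2·ε). If 0 < |x − 2| < δ then x > 0 and |√x − √2| < |x − 2|/√2 < ε.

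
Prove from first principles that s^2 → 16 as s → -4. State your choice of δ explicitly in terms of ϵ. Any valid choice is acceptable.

Fix ϵ > 0. We seek δ > 0 with 0 < |s + 4| < δ ⇒ |s^2 − 16| < ϵ.
Factor: s^2 − 16 = (s + 4)(s - 4), so |s^2 − 16| = |s + 4|·|s - 4|.
Impose δ ≤ 1 so that |s| < 5; then |s - 4| ≤ 9.
Hence |s^2 − 16| ≤ 9|s + 4|, which is < ϵ once |s + 4| < ϵ/9.
Take δ = min(1, ϵ/9). If 0 < |s + 4| < δ then both bounds hold and |s^2 − 16| ≤ 9|s + 4| < 9·(ϵ/9) = ϵ.

δ = min(1, ϵ/9)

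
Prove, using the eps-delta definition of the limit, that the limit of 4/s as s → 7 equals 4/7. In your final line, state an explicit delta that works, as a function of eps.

delta = min(7/2, (49/8)eps)

Suppose eps > 0. We seek delta > 0 such that 0 < |s − 7| < delta implies |4/s − (4/7)| < eps.
|4/s − (4/7)| = 4·|7 − s|/(7·|s|) = 4|s − 7|/(7|s|).
Restrict delta ≤ 7/2. Then |s − 7| < 7/2 gives |s| > 7/2, so 7|s| > 49/2.
Then |4/s − (4/7)| < 4|s − 7|/(49/2), which is < eps when |s − 7| < (49/8)eps.
Take delta = min(7/2, (49/8)eps). Then 0 < |s − 7| < delta gives both |s − 7| < 7/2 and |s − 7| < (49/8)eps, so |4/s − (4/7)| < eps.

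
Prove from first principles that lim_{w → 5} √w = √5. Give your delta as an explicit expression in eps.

Fix eps > 0. We want delta > 0 such that 0 < |w − 5| < delta implies |√w − √5| < eps.
Rationalise: √w − √5 = (w − 5)/(√w + √5), so |√w − √5| = |w − 5|/(√w + √5).
Restrict delta ≤ 5 so that |w − 5| < 5 forces w > 0, and then √w + √5 > √5.
Hence |√w − √5| < |w − 5|/√5, which is < eps once |w − 5| < √5·eps.
Take delta = min(5, √5·eps). If 0 < |w − 5| < delta then w > 0 and |√w − √5| < |w − 5|/√5 < eps.

delta = min(5, √5·eps)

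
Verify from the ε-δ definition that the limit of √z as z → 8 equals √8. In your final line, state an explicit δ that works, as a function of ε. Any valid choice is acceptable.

δ = min(8, √8·ε)

Fix ε > 0. We want δ > 0 such that 0 < |z − 8| < δ implies |√z − √8| < ε.
Multiplying by the conjugate, |√z − √8| = |z − 8|/(√z + √8).
Restrict δ ≤ 8 so that |z − 8| < 8 forces z > 0, and then √z + √8 > √8.
Hence |√z − √8| < |z − 8|/√8, which is < ε once |z − 8| < √8·ε.
Take δ = min(8, √8·ε). If 0 < |z − 8| < δ then z > 0 and |√z − √8| < |z − 8|/√8 < ε.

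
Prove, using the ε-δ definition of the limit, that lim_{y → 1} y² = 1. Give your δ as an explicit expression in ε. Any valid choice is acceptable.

δ = min(1, ε/3)

Let ε > 0. We seek δ > 0 with 0 < |y − 1| < δ ⇒ |y² − 1| < ε.
Factor: y² − 1 = (y − 1)(y + 1), so |y² − 1| = |y − 1|·|y + 1|.
Restrict δ ≤ 1. Then |y − 1| < 1 gives |y| < 2, so by the triangle inequality |y + 1| ≤ 2 + 1 = 3.
Hence |y² − 1| ≤ 3|y − 1|, which is < ε once |y − 1| < ε/3.
Take δ = min(1, ε/3). If 0 < |y − 1| < δ then both bounds hold and |y² − 1| ≤ 3|y − 1| < 3·(ε/3) = ε.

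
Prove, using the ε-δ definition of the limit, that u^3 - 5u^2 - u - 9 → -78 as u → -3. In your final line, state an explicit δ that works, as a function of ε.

δ = min(1, ε/71)

Fix ε > 0. We want δ > 0 such that 0 < |u + 3| < δ implies |(u^3 - 5u^2 - u - 9) + 78| < ε.
(u^3 - 5u^2 - u - 9) + 78 = u^3 - 5u^2 - u + 69 = (u + 3)(u^2 - 8u + 23).
So |(u^3 - 5u^2 - u - 9) + 78| = |u + 3|·|u^2 - 8u + 23|.
Require δ ≤ 1. Then |u + 3| < 1 gives |u| < 4, and by the triangle inequality |u^2 - 8u + 23| ≤ 4^2 + 8·4 + 23 = 71.
Hence |(u^3 - 5u^2 - u - 9) + 78| ≤ 71|u + 3| < ε provided |u + 3| < ε/71.
Choosing δ = min(1, ε/71) ensures both conditions, hence |(u^3 - 5u^2 - u - 9) + 78| < ε.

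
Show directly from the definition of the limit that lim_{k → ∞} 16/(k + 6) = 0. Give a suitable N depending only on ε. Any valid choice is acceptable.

Let ε > 0 be given. For k ≥ 1, |16/(k + 6) − 0| = 16/(k + 6) ≤ 16/k.
We need 16/k < ε, i.e. k > 16/ε.
Take N = 16/ε. If k > N then |16/(k + 6)| ≤ 16/k < ε.

N = 16/ε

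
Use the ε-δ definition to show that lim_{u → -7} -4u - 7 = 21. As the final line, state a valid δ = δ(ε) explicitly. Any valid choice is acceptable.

Let ε > 0 be given. We need δ > 0 so that 0 < |u + 7| < δ implies |(-4u - 7) − 21| < ε.
Since (-4u - 7) − 21 = -4(u + 7), we have |(-4u - 7) − 21| = 4|u + 7|.
So 4|u + 7| < ε exactly when |u + 7| < ε/4.
Choosing δ = ε/4 gives |(-4u - 7) − 21| = 4|u + 7| < ε whenever |u + 7| < δ.

δ = ε/4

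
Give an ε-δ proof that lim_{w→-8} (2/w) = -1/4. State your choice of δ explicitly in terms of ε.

Let ε > 0. We seek δ > 0 such that 0 < |w + 8| < δ implies |2/w + 1/4| < ε.
|2/w + 1/4| = 2·|-8 − w|/(8·|w|) = 2|w + 8|/(8|w|).
Require δ ≤ 4 so that |w| > 8 − 4 = 4, hence 8|w| > 32.
Then |2/w + 1/4| < 2|w + 8|/32, which is < ε when |w + 8| < 16ε.
Take δ = min(4, 16ε). Then 0 < |w + 8| < δ gives both |w + 8| < 4 and |w + 8| < 16ε, so |2/w + 1/4| < ε.

δ = min(4, 16ε)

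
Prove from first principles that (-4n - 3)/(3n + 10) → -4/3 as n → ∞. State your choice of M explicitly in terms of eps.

M = (31/9)/eps

Fix eps > 0. For n ≥ 1, |(-4n - 3)/(3n + 10) + 4/3| = |31|/(3(3n + 10)) = 31/(3(3n + 10)).
Since 3n + 10 ≥ 3n for n ≥ 1, this is ≤ 31/(3·3n) = (31/9)/n.
So |(-4n - 3)/(3n + 10) + 4/3| < eps whenever n > (31/9)/eps.
Take M = (31/9)/eps. If n > M then |(-4n - 3)/(3n + 10) + 4/3| ≤ (31/9)/n < eps.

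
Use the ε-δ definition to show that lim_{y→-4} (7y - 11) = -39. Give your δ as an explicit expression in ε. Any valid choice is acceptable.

Suppose ε > 0. We need δ > 0 so that 0 < |y + 4| < δ implies |(7y - 11) + 39| < ε.
|(7y - 11) + 39| = |7y + 28| = 7|y + 4|.
Thus it suffices that |y + 4| < ε/7.
Take δ = ε/7. If 0 < |y + 4| < δ then |(7y - 11) + 39| = 7|y + 4| < 7·(ε/7) = ε.

δ = ε/7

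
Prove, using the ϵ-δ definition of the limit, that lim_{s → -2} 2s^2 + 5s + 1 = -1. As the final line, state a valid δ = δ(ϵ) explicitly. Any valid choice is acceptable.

Let ϵ > 0 be given. We want δ > 0 such that 0 < |s + 2| < δ implies |(2s^2 + 5s + 1) + 1| < ϵ.
(2s^2 + 5s + 1) + 1 = 2s^2 + 5s + 2 = (s + 2)(2s + 1).
So |(2s^2 + 5s + 1) + 1| = |s + 2|·|2s + 1|.
Require δ ≤ 1. Then |s + 2| < 1 gives |s| < 3, and by the triangle inequality |2s + 1| ≤ 2·3 + 1 = 7.
Hence |(2s^2 + 5s + 1) + 1| ≤ 7|s + 2| < ϵ provided |s + 2| < ϵ/7.
Take δ = min(1, ϵ/7). Then 0 < |s + 2| < δ gives both |s + 2| < 1 and |s + 2| < ϵ/7, so |(2s^2 + 5s + 1) + 1| < ϵ.

δ = min(1, ϵ/7)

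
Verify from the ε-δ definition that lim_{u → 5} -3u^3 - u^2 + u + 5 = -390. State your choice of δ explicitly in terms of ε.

Let ε > 0 be given. We want δ > 0 such that 0 < |u − 5| < δ implies |(-3u^3 - u^2 + u + 5) + 390| < ε.
(-3u^3 - u^2 + u + 5) + 390 = -3u^3 - u^2 + u + 395 = (u − 5)(-3u^2 - 16u - 79).
So |(-3u^3 - u^2 + u + 5) + 390| = |u − 5|·|-3u^2 - 16u - 79|.
Require δ ≤ 2. Then |u − 5| < 2 gives |u| < 7, and by the triangle inequality |-3u^2 - 16u - 79| ≤ 3·7^2 + 16·7 + 79 = 338.
Hence |(-3u^3 - u^2 + u + 5) + 390| ≤ 338|u − 5| < ε provided |u − 5| < ε/338.
Choosing δ = min(2, ε/338) ensures both conditions, hence |(-3u^3 - u^2 + u + 5) + 390| < ε.

δ = min(2, ε/338)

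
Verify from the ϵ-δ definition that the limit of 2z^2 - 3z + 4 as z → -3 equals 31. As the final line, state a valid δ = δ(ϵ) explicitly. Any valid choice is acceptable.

δ = min(2, ϵ/19)

Fix ϵ > 0. We want δ > 0 such that 0 < |z + 3| < δ implies |(2z^2 - 3z + 4) − 31| < ϵ.
(2z^2 - 3z + 4) − 31 = 2z^2 - 3z - 27 = (z + 3)(2z - 9).
So |(2z^2 - 3z + 4) − 31| = |z + 3|·|2z - 9|.
Assume first that |z + 3| < 2, so |z| < 5. Then |2z - 9| ≤ 2·5 + 9 = 19.
Hence |(2z^2 - 3z + 4) − 31| ≤ 19|z + 3| < ϵ provided |z + 3| < ϵ/19.
Choosing δ = min(2, ϵ/19) ensures both conditions, hence |(2z^2 - 3z + 4) − 31| < ϵ.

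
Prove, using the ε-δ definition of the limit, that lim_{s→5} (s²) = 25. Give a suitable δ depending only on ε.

δ = min(1, ε/11)

Suppose ε > 0. We seek δ > 0 with 0 < |s − 5| < δ ⇒ |s² − 25| < ε.
Factor: s² − 25 = (s − 5)(s + 5), so |s² − 25| = |s − 5|·|s + 5|.
Impose δ ≤ 1 so that |s| < 6; then |s + 5| ≤ 11.
Hence |s² − 25| ≤ 11|s − 5|, which is < ε once |s − 5| < ε/11.
Take δ = min(1, ε/11). If 0 < |s − 5| < δ then both bounds hold and |s² − 25| ≤ 11|s − 5| < 11·(ε/11) = ε.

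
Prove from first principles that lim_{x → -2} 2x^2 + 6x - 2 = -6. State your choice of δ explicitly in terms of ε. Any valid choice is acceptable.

δ = min(1, ε/8)

Let ε > 0 be given. We want δ > 0 such that 0 < |x + 2| < δ implies |(2x^2 + 6x - 2) + 6| < ε.
(2x^2 + 6x - 2) + 6 = 2x^2 + 6x + 4 = (x + 2)(2x + 2).
So |(2x^2 + 6x - 2) + 6| = |x + 2|·|2x + 2|.
Require δ ≤ 1. Then |x + 2| < 1 gives |x| < 3, and by the triangle inequality |2x + 2| ≤ 2·3 + 2 = 8.
Hence |(2x^2 + 6x - 2) + 6| ≤ 8|x + 2| < ε provided |x + 2| < ε/8.
Take δ = min(1, ε/8). Then 0 < |x + 2| < δ gives both |x + 2| < 1 and |x + 2| < ε/8, so |(2x^2 + 6x - 2) + 6| < ε.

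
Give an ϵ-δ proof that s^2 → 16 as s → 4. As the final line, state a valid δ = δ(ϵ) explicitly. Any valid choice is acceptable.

δ = min(1, ϵ/9)

Let ϵ > 0. We seek δ > 0 with 0 < |s − 4| < δ ⇒ |s^2 − 16| < ϵ.
Factor: s^2 − 16 = (s − 4)(s + 4), so |s^2 − 16| = |s − 4|·|s + 4|.
Restrict δ ≤ 1. Then |s − 4| < 1 gives |s| < 5, so by the triangle inequality |s + 4| ≤ 5 + 4 = 9.
Hence |s^2 − 16| ≤ 9|s − 4|, which is < ϵ once |s − 4| < ϵ/9.
Take δ = min(1, ϵ/9). If 0 < |s − 4| < δ then both bounds hold and |s^2 − 16| ≤ 9|s − 4| < 9·(ϵ/9) = ϵ.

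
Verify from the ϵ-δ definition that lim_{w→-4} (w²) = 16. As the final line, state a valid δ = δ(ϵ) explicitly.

Let ϵ > 0 be given. We seek δ > 0 with 0 < |w + 4| < δ ⇒ |w² − 16| < ϵ.
Factor: w² − 16 = (w + 4)(w - 4), so |w² − 16| = |w + 4|·|w - 4|.
Restrict δ ≤ 1. Then |w + 4| < 1 gives |w| < 5, so by the triangle inequality |w - 4| ≤ 5 + 4 = 9.
Hence |w² − 16| ≤ 9|w + 4|, which is < ϵ once |w + 4| < ϵ/9.
Take δ = min(1, ϵ/9). If 0 < |w + 4| < δ then both bounds hold and |w² − 16| ≤ 9|w + 4| < 9·(ϵ/9) = ϵ.

δ = min(1, ϵ/9)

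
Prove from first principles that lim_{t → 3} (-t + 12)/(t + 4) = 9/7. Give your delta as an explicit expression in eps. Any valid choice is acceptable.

delta = min(7/2, (49/32)eps)

Suppose eps > 0. We want delta > 0 with 0 < |t − 3| < delta ⇒ |(-t + 12)/(t + 4) − (9/7)| < eps.
Combining over a common denominator, (-t + 12)/(t + 4) − (9/7) = [(-t + 12)·7 − 9·(t + 4)] / [7·(t + 4)] = -16(t − 3) / (7(t + 4)).
So |(-t + 12)/(t + 4) − (9/7)| = 16|t − 3| / (7·|t + 4|).
Restrict delta ≤ 7/2. Then |t − 3| < 7/2 gives |t + 4| = |(t − 3) + 7| ≥ 7 − 7/2 = 7/2.
Hence |(-t + 12)/(t + 4) − (9/7)| < 16|t − 3|/(7·(7/2)) = (32/49)|t − 3|, which is < eps once |t − 3| < (49/32)eps.
Take delta = min(7/2, (49/32)eps). Then 0 < |t − 3| < delta forces both bounds, so |(-t + 12)/(t + 4) − (9/7)| < eps.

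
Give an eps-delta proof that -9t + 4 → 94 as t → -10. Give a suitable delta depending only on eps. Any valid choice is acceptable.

delta = eps/9

Let eps > 0. We need delta > 0 so that 0 < |t + 10| < delta implies |(-9t + 4) − 94| < eps.
|(-9t + 4) − 94| = |-9t - 90| = 9|t + 10|.
So 9|t + 10| < eps exactly when |t + 10| < eps/9.
Take delta = eps/9. If 0 < |t + 10| < delta then |(-9t + 4) − 94| = 9|t + 10| < 9·(eps/9) = eps.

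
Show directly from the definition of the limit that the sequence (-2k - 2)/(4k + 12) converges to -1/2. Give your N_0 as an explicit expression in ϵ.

N_0 = 1/ϵ

Fix ϵ > 0. For k ≥ 1, |(-2k - 2)/(4k + 12) + 1/2| = |16|/(4(4k + 12)) = 16/(4(4k + 12)).
Since 4k + 12 ≥ 4k for k ≥ 1, this is ≤ 16/(4·4k) = 1/k.
So |(-2k - 2)/(4k + 12) + 1/2| < ϵ whenever k > 1/ϵ.
Take N_0 = 1/ϵ. If k > N_0 then |(-2k - 2)/(4k + 12) + 1/2| ≤ 1/k < ϵ.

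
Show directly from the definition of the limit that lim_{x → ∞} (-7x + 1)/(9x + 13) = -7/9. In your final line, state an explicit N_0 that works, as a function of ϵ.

Let ϵ > 0. We seek N_0 > 0 such that x > N_0 implies |(-7x + 1)/(9x + 13) + 7/9| < ϵ.
(-7x + 1)/(9x + 13) + 7/9 = (9(-7x + 1) − (-7)(9x + 13)) / (9(9x + 13)) = 100/(9(9x + 13)).
For x > 0 we have 9x + 13 > 9x, so |(-7x + 1)/(9x + 13) + 7/9| = 100/(9(9x + 13)) < 100/(9·9x) = (100/81)/x.
Thus |(-7x + 1)/(9x + 13) + 7/9| < ϵ whenever x > (100/81)/ϵ.
Take N_0 = (100/81)/ϵ. If x > N_0 then |(-7x + 1)/(9x + 13) + 7/9| < (100/81)/x < ϵ.

N_0 = (100/81)/ϵ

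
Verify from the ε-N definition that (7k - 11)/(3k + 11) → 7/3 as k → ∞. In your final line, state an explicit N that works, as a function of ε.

Let ε > 0 be given. For k ≥ 1, |(7k - 11)/(3k + 11) − (7/3)| = |-110|/(3(3k + 11)) = 110/(3(3k + 11)).
Since 3k + 11 ≥ 3k for k ≥ 1, this is ≤ 110/(3·3k) = (110/9)/k.
So |(7k - 11)/(3k + 11) − (7/3)| < ε whenever k > (110/9)/ε.
Take N = (110/9)/ε. If k > N then |(7k - 11)/(3k + 11) − (7/3)| ≤ (110/9)/k < ε.

N = (110/9)/ε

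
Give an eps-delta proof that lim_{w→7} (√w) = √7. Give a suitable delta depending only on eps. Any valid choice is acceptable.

Let eps > 0 be given. We want delta > 0 such that 0 < |w − 7| < delta implies |√w − √7| < eps.
Rationalise: √w − √7 = (w − 7)/(√w + √7), so |√w − √7| = |w − 7|/(√w + √7).
Restrict delta ≤ 7 so that |w − 7| < 7 forces w > 0, and then √w + √7 > √7.
Hence |√w − √7| < |w − 7|/√7, which is < eps once |w − 7| < √7·eps.
Take delta = min(7, √7·eps). If 0 < |w − 7| < delta then w > 0 and |√w − √7| < |w − 7|/√7 < eps.

delta = min(7, √7·eps)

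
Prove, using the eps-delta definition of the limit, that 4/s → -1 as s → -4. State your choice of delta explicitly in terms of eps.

Let eps > 0 be given. We seek delta > 0 such that 0 < |s + 4| < delta implies |4/s + 1| < eps.
|4/s + 1| = 4·|-4 − s|/(4·|s|) = 4|s + 4|/(4|s|).
Restrict delta ≤ 2. Then |s + 4| < 2 gives |s| > 2, so 4|s| > 8.
Then |4/s + 1| < 4|s + 4|/8, which is < eps when |s + 4| < 2eps.
Take delta = min(2, 2eps). Then 0 < |s + 4| < delta gives both |s + 4| < 2 and |s + 4| < 2eps, so |4/s + 1| < eps.

delta = min(2, 2eps)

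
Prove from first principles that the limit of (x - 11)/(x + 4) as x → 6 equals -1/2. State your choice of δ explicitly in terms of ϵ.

δ = min(5, (10/3)ϵ)

Let ϵ > 0 be given. We want δ > 0 with 0 < |x − 6| < δ ⇒ |(x - 11)/(x + 4) + 1/2| < ϵ.
Combining over a common denominator, (x - 11)/(x + 4) + 1/2 = [(x - 11)·10 − (-5)·(x + 4)] / [10·(x + 4)] = 15(x − 6) / (10(x + 4)).
So |(x - 11)/(x + 4) + 1/2| = 15|x − 6| / (10·|x + 4|).
Restrict δ ≤ 5. Then |x − 6| < 5 gives |x + 4| = |(x − 6) + 10| ≥ 10 − 5 = 5.
Hence |(x - 11)/(x + 4) + 1/2| < 15|x − 6|/(10·5) = (3/10)|x − 6|, which is < ϵ once |x − 6| < (10/3)ϵ.
Take δ = min(5, (10/3)ϵ). Then 0 < |x − 6| < δ forces both bounds, so |(x - 11)/(x + 4) + 1/2| < ϵ.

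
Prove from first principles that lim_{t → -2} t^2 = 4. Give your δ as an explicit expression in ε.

δ = min(1, ε/5)

Let ε > 0 be given. We seek δ > 0 with 0 < |t + 2| < δ ⇒ |t^2 − 4| < ε.
Factor: t^2 − 4 = (t + 2)(t - 2), so |t^2 − 4| = |t + 2|·|t - 2|.
Restrict δ ≤ 1. Then |t + 2| < 1 gives |t| < 3, so by the triangle inequality |t - 2| ≤ 3 + 2 = 5.
Hence |t^2 − 4| ≤ 5|t + 2|, which is < ε once |t + 2| < ε/5.
Take δ = min(1, ε/5). If 0 < |t + 2| < δ then both bounds hold and |t^2 − 4| ≤ 5|t + 2| < 5·(ε/5) = ε.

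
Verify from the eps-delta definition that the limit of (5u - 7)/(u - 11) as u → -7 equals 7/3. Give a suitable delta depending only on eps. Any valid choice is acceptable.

delta = min(9, (27/8)eps)

Suppose eps > 0. We want delta > 0 with 0 < |u + 7| < delta ⇒ |(5u - 7)/(u - 11) − (7/3)| < eps.
Combining over a common denominator, (5u - 7)/(u - 11) − (7/3) = [(5u - 7)·(-18) − (-42)·(u - 11)] / [(-18)·(u - 11)] = -48(u + 7) / ((-18)(u - 11)).
So |(5u - 7)/(u - 11) − (7/3)| = 48|u + 7| / (18·|u − 11|).
Require delta ≤ 9, so |u − 11| ≥ |-18| − |u + 7| > 18 − 9 = 9.
Hence |(5u - 7)/(u - 11) − (7/3)| < 48|u + 7|/(18·9) = (8/27)|u + 7|, which is < eps once |u + 7| < (27/8)eps.
Take delta = min(9, (27/8)eps). Then 0 < |u + 7| < delta forces both bounds, so |(5u - 7)/(u - 11) − (7/3)| < eps.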